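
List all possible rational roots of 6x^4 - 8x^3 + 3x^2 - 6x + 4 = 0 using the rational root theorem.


Rational root theorem: possible roots are ±p/q where:
  p divides the constant term (4): p ∈ {1, 2, 4}
  q divides the leading coefficient (6): q ∈ {1, 2, 3, 6}

All possible rational roots: -4, -2, -4/3, -1, -2/3, -1/2, -1/3, -1/6, 1/6, 1/3, 1/2, 2/3, 1, 4/3, 2, 4

-4, -2, -4/3, -1, -2/3, -1/2, -1/3, -1/6, 1/6, 1/3, 1/2, 2/3, 1, 4/3, 2, 4


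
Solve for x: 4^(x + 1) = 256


Express both sides with the same base.
256 = 4^4
Since the bases match, equate exponents: x + 1 = 4
So x = 4 - (1) = 3

x = 3


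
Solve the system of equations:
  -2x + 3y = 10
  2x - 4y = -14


Using Cramer's rule:
Determinant D = (-2)(-4) - (2)(3) = 8 - 6 = 2
Dx = (10)(-4) - (-14)(3) = -40 + 42 = 2
Dy = (-2)(-14) - (2)(10) = 28 - 20 = 8
x = Dx/D = 2/2 = 1
y = Dy/D = 8/2 = 4

x = 1, y = 4


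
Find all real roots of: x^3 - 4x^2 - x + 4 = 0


Let p(x) = x^3 - 4x^2 - x + 4. By the rational root theorem (leading coefficient 1), any rational root is an integer divisor of 4: try ±1, ±2, ... in turn.
Test x = 1: value = 0 ✓, so (x - 1) is a factor.
Synthetic division by (x - 1): bring down 1; 1(1) - 4 = -3; (-3)(1) - 1 = -4; (-4)(1) + 4 = 0 → quotient x^2 - 3x - 4, remainder 0.
Solve the quadratic x^2 - 3x - 4 = 0: discriminant = (-3)^2 - 4(1)(-4) = 9 + 16 = 25.
sqrt(25) = 5, so x = (3 ± 5)/2: x = 4 or x = -1.

x = -1, x = 1, x = 4


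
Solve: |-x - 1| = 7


An absolute value equation |expr| = 7 gives two cases:
Case 1: -x - 1 = 7
  -x = 8, so x = -8
Case 2: -x - 1 = -7
  -x = -6, so x = 6

x = -8, x = 6


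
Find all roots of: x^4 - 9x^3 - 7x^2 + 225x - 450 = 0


Let p(x) = x^4 - 9x^3 - 7x^2 + 225x - 450. By the rational root theorem (leading coefficient 1), any rational root is an integer divisor of 450: try ±1, ±2, ... in turn.
Test x = 1: value = -240 ≠ 0.
Test x = -1: value = -672 ≠ 0.
Test x = 2: value = -84 ≠ 0.
Test x = -2: value = -840 ≠ 0.
Test x = 3: value = 0 ✓, so (x - 3) is a factor.
Synthetic division by (x - 3): bring down 1; 1(3) - 9 = -6; (-6)(3) - 7 = -25; (-25)(3) + 225 = 150; 150(3) - 450 = 0 → quotient x^3 - 6x^2 - 25x + 150, remainder 0.
Continue with the quotient x^3 - 6x^2 - 25x + 150 (candidates must divide 150; re-test x = 3 first in case it repeats).
Test x = 3: value = 48 ≠ 0.
Test x = -3: value = 144 ≠ 0.
Test x = 5: value = 0 ✓, so (x - 5) is a factor.
Synthetic division by (x - 5): bring down 1; 1(5) - 6 = -1; (-1)(5) - 25 = -30; (-30)(5) + 150 = 0 → quotient x^2 - x - 30, remainder 0.
Solve the quadratic x^2 - x - 30 = 0: discriminant = (-1)^2 - 4(1)(-30) = 1 + 120 = 121.
sqrt(121) = 11, so x = (1 ± 11)/2: x = 6 or x = -5.
Collecting all roots found:

x = -5, x = 3, x = 5, x = 6


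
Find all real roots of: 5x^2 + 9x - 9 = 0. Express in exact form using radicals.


Using the quadratic formula: x = (-b ± sqrt(b^2 - 4ac)) / (2a)
Here a = 5, b = 9, c = -9
Discriminant = b^2 - 4ac = 9^2 - 4(5)(-9) = 81 + 180 = 261
Since discriminant = 261 > 0, there are two real roots.
x = (-9 ± 3*sqrt(29)) / 10
Numerically: x ≈ 0.7155 or x ≈ -2.5155

x = (-9 + 3*sqrt(29)) / 10 or x = (-9 - 3*sqrt(29)) / 10


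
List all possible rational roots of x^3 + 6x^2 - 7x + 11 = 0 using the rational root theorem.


Rational root theorem: possible roots are ±p/q where:
  p divides the constant term (11): p ∈ {1, 11}
  q divides the leading coefficient (1): q ∈ {1}

All possible rational roots: -11, -1, 1, 11

-11, -1, 1, 11


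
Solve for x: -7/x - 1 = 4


Subtract -1 from both sides: -7/x = 5
Multiply both sides by x: -7 = 5 * x
Divide by 5: x = -7/5

x = -7/5


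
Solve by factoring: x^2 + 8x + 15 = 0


We need two numbers that multiply to 15 and add to 8.
Those numbers are 3 and 5 (since 3 * 5 = 15 and 3 + 5 = 8).
So x^2 + 8x + 15 = (x + 3)(x + 5) = 0
Setting each factor to zero: x = -3 or x = -5

x = -5, x = -3


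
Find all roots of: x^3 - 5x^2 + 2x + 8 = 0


Let p(x) = x^3 - 5x^2 + 2x + 8. By the rational root theorem (leading coefficient 1), any rational root is an integer divisor of 8: try ±1, ±2, ... in turn.
Test x = 1: value = 6 ≠ 0.
Test x = -1: value = 0 ✓, so (x + 1) is a factor.
Synthetic division by (x + 1): bring down 1; 1(-1) - 5 = -6; (-6)(-1) + 2 = 8; 8(-1) + 8 = 0 → quotient x^2 - 6x + 8, remainder 0.
Solve the quadratic x^2 - 6x + 8 = 0: discriminant = (-6)^2 - 4(1)(8) = 36 - 32 = 4.
sqrt(4) = 2, so x = (6 ± 2)/2: x = 4 or x = 2.
Collecting all roots found:

x = -1, x = 2, x = 4


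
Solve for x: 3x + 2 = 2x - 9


Starting with: 3x + 2 = 2x - 9
Move all x terms to left: (3 - 2)x = -9 - 2
Simplify: x = -11
Divide both sides by 1: x = -11

x = -11


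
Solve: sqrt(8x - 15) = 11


Square both sides: 8x - 15 = 11^2 = 121
8x = 121 + 15 = 136
x = 17
Check: sqrt(8*17 - 15) = sqrt(121) = 11 ✓

x = 17


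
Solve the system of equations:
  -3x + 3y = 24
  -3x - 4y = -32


Using Cramer's rule:
Determinant D = (-3)(-4) - (-3)(3) = 12 + 9 = 21
Dx = (24)(-4) - (-32)(3) = -96 + 96 = 0
Dy = (-3)(-32) - (-3)(24) = 96 + 72 = 168
x = Dx/D = 0/21 = 0
y = Dy/D = 168/21 = 8

x = 0, y = 8


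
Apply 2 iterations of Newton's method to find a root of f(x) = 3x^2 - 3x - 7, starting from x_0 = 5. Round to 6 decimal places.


Newton's method: x_(n+1) = x_n - f(x_n)/f'(x_n)
f(x) = 3x^2 - 3x - 7
f'(x) = 6x - 3

Iteration 1:
  f(5.000000) = 53.000000
  f'(5.000000) = 27.000000
  x_1 = 5.000000 - (53.000000)/(27.000000) = 3.037037

Iteration 2:
  f(3.037037) = 11.559671
  f'(3.037037) = 15.222222
  x_2 = 3.037037 - (11.559671)/(15.222222) = 2.277643

x_2 = 2.277643


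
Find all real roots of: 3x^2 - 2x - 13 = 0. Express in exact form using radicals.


Using the quadratic formula: x = (-b ± sqrt(b^2 - 4ac)) / (2a)
Here a = 3, b = -2, c = -13
Discriminant = b^2 - 4ac = (-2)^2 - 4(3)(-13) = 4 + 156 = 160
Since discriminant = 160 > 0, there are two real roots.
x = (2 ± 4*sqrt(10)) / 6
Simplifying: x = (1 ± 2*sqrt(10)) / 3
Numerically: x ≈ 2.4415 or x ≈ -1.7749

x = (1 + 2*sqrt(10)) / 3 or x = (1 - 2*sqrt(10)) / 3


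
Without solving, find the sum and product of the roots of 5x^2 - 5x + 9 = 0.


By Vieta's formulas for ax^2 + bx + c = 0:
  Sum of roots = -b/a
  Product of roots = c/a

Here a = 5, b = -5, c = 9
Sum = -(-5)/5 = 1
Product = 9/5 = 9/5

Sum = 1, Product = 9/5


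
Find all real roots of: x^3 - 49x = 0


The constant term is 0, so x = 0 is a root. Factor out x:
  x(x^2 - 49) = 0
Solve the quadratic x^2 - 49 = 0: discriminant = 0^2 - 4(1)(-49) = 0 + 196 = 196.
sqrt(196) = 14, so x = (0 ± 14)/2: x = 7 or x = -7.

x = -7, x = 0, x = 7


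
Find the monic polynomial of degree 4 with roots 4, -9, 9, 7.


A monic polynomial with roots 4, -9, 9, 7 is:
p(x) = (x - 4)(x + 9)(x - 9)(x - 7)
After multiplying by (x - 4): x - 4
After multiplying by (x + 9): x^2 + 5x - 36
After multiplying by (x - 9): x^3 - 4x^2 - 81x + 324
After multiplying by (x - 7): x^4 - 11x^3 - 53x^2 + 891x - 2268

x^4 - 11x^3 - 53x^2 + 891x - 2268


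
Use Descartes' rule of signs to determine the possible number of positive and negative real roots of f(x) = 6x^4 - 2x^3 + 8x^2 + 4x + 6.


Descartes' rule of signs:

For positive roots, count sign changes in f(x) = 6x^4 - 2x^3 + 8x^2 + 4x + 6:
Signs of coefficients: +, -, +, +, +
Number of sign changes: 2
Possible positive real roots: 2, 0

For negative roots, examine f(-x) = 6x^4 + 2x^3 + 8x^2 - 4x + 6:
Signs of coefficients: +, +, +, -, +
Number of sign changes: 2
Possible negative real roots: 2, 0

Positive roots: 2 or 0; Negative roots: 2 or 0


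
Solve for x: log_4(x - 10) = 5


Convert to exponential form: x - 10 = 4^5 = 1024
x = 1024 + 10 = 1034
Check: log_4(1034 - 10) = log_4(1024) = log_4(1024) = 5 ✓

x = 1034


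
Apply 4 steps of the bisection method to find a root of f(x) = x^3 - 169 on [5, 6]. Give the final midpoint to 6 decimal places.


f(x) = x^3 - 169
f(5) = -44 < 0
f(6) = 47 > 0

Step 1: midpoint = (5.000000 + 6.000000)/2 = 5.500000
  f(5.500000) = -2.625000
  f(mid) < 0, so root is in [5.500000, 6.000000]

Step 2: midpoint = (5.500000 + 6.000000)/2 = 5.750000
  f(5.750000) = 21.109375
  f(mid) > 0, so root is in [5.500000, 5.750000]

Step 3: midpoint = (5.500000 + 5.750000)/2 = 5.625000
  f(5.625000) = 8.978516
  f(mid) > 0, so root is in [5.500000, 5.625000]

Step 4: midpoint = (5.500000 + 5.625000)/2 = 5.562500
  f(5.562500) = 3.111572
  f(mid) > 0, so root is in [5.500000, 5.562500]

midpoint = 5.562500


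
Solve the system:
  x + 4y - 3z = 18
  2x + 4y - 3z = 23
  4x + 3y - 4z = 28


Using Cramer's rule. Expand each determinant along the first row.
D  = 1*[4*(-4) - (-3)*3] - 4*[2*(-4) - (-3)*4] + (-3)*[2*3 - 4*4]
  = 1*(-7) - 4*(4) + (-3)*(-10) = 7
Dx = 18*[4*(-4) - (-3)*3] - 4*[23*(-4) - (-3)*28] + (-3)*[23*3 - 4*28]
  = 18*(-7) - 4*(-8) + (-3)*(-43) = 35
Dy = 1*[23*(-4) - (-3)*28] - 18*[2*(-4) - (-3)*4] + (-3)*[2*28 - 23*4]
  = 1*(-8) - 18*(4) + (-3)*(-36) = 28
Dz = 1*[4*28 - 23*3] - 4*[2*28 - 23*4] + 18*[2*3 - 4*4]
  = 1*(43) - 4*(-36) + 18*(-10) = 7
x = Dx/D = 35/7 = 5, y = Dy/D = 28/7 = 4, z = Dz/D = 7/7 = 1
Check eq1: (1)(5) + (4)(4) + (-3)(1) = 18 = 18 ✓
Check eq2: (2)(5) + (4)(4) + (-3)(1) = 23 = 23 ✓
Check eq3: (4)(5) + (3)(4) + (-4)(1) = 28 = 28 ✓

x = 5, y = 4, z = 1


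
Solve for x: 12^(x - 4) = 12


Express both sides with the same base.
12 = 12^1
Since the bases match, equate exponents: x - 4 = 1
So x = 1 - (-4) = 5

x = 5


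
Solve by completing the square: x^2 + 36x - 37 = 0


Start: x^2 + 36x - 37 = 0
Move constant: x^2 + 36x = 37
Half of 36 is 18, squared is 324
Add 324 to both sides: x^2 + 36x + 324 = 361
(x + 18)^2 = 361
x + 18 = ±19
x = -18 + 19 = 1 or x = -18 - 19 = -37

x = -37, x = 1


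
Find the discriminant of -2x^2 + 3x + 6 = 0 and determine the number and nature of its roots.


For ax^2 + bx + c = 0, discriminant D = b^2 - 4ac
Here a = -2, b = 3, c = 6
D = (3)^2 - 4(-2)(6) = 9 + 48 = 57

D = 57 > 0 but not a perfect square
The equation has 2 distinct real irrational roots.

Discriminant = 57, 2 distinct real irrational roots


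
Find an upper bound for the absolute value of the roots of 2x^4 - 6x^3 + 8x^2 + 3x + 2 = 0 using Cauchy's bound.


Cauchy's bound: all roots r satisfy |r| <= 1 + max(|a_i/a_n|) for i = 0,...,n-1
where a_n is the leading coefficient.

Coefficients: [2, -6, 8, 3, 2]
Leading coefficient a_n = 2
Ratios |a_i/a_n|: 3, 4, 3/2, 1
Maximum ratio: 4
Cauchy's bound: |r| <= 1 + 4 = 5

Upper bound = 5


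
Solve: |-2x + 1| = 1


An absolute value equation |expr| = 1 gives two cases:
Case 1: -2x + 1 = 1
  -2x = 0, so x = 0
Case 2: -2x + 1 = -1
  -2x = -2, so x = 1

x = 0, x = 1


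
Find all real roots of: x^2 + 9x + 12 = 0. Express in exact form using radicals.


Using the quadratic formula: x = (-b ± sqrt(b^2 - 4ac)) / (2a)
Here a = 1, b = 9, c = 12
Discriminant = b^2 - 4ac = 9^2 - 4(1)(12) = 81 - 48 = 33
Since discriminant = 33 > 0, there are two real roots.
x = (-9 ± sqrt(33)) / 2
Numerically: x ≈ -1.6277 or x ≈ -7.3723

x = (-9 + sqrt(33)) / 2 or x = (-9 - sqrt(33)) / 2


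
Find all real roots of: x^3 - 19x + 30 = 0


Let p(x) = x^3 - 19x + 30. By the rational root theorem (leading coefficient 1), any rational root is an integer divisor of 30: try ±1, ±2, ... in turn.
Test x = 1: value = 12 ≠ 0.
Test x = -1: value = 48 ≠ 0.
Test x = 2: value = 0 ✓, so (x - 2) is a factor.
Synthetic division by (x - 2): bring down 1; 1(2) + 0 = 2; 2(2) - 19 = -15; (-15)(2) + 30 = 0 → quotient x^2 + 2x - 15, remainder 0.
Solve the quadratic x^2 + 2x - 15 = 0: discriminant = 2^2 - 4(1)(-15) = 4 + 60 = 64.
sqrt(64) = 8, so x = (-2 ± 8)/2: x = 3 or x = -5.

x = -5, x = 2, x = 3


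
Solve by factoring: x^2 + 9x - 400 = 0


We need two numbers that multiply to -400 and add to 9.
Those numbers are -16 and 25 (since (-16) * 25 = -400 and (-16) + 25 = 9).
So x^2 + 9x - 400 = (x - 16)(x + 25) = 0
Setting each factor to zero: x = 16 or x = -25

x = -25, x = 16


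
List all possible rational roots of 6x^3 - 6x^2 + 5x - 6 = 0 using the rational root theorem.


Rational root theorem: possible roots are ±p/q where:
  p divides the constant term (-6): p ∈ {1, 2, 3, 6}
  q divides the leading coefficient (6): q ∈ {1, 2, 3, 6}

All possible rational roots: -6, -3, -2, -3/2, -1, -2/3, -1/2, -1/3, -1/6, 1/6, 1/3, 1/2, 2/3, 1, 3/2, 2, 3, 6

-6, -3, -2, -3/2, -1, -2/3, -1/2, -1/3, -1/6, 1/6, 1/3, 1/2, 2/3, 1, 3/2, 2, 3, 6


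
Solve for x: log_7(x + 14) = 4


Convert to exponential form: x + 14 = 7^4 = 2401
x = 2401 - 14 = 2387
Check: log_7(2387 + 14) = log_7(2401) = log_7(2401) = 4 ✓

x = 2387


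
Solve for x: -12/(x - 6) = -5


Multiply both sides by (x - 6): -12 = -5(x - 6)
Distribute: -12 = -5x + 30
-5x = -12 - 30 = -42
x = 42/5

x = 42/5


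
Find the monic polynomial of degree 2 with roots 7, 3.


A monic polynomial with roots 7, 3 is:
p(x) = (x - 7)(x - 3)
After multiplying by (x - 7): x - 7
After multiplying by (x - 3): x^2 - 10x + 21

x^2 - 10x + 21


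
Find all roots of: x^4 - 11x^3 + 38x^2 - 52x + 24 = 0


Let p(x) = x^4 - 11x^3 + 38x^2 - 52x + 24. By the rational root theorem (leading coefficient 1), any rational root is an integer divisor of 24: try ±1, ±2, ... in turn.
Test x = 1: value = 0 ✓, so (x - 1) is a factor.
Synthetic division by (x - 1): bring down 1; 1(1) - 11 = -10; (-10)(1) + 38 = 28; 28(1) - 52 = -24; (-24)(1) + 24 = 0 → quotient x^3 - 10x^2 + 28x - 24, remainder 0.
Continue with the quotient x^3 - 10x^2 + 28x - 24 (candidates must divide 24; re-test x = 1 first in case it repeats).
Test x = 1: value = -5 ≠ 0.
Test x = -1: value = -63 ≠ 0.
Test x = 2: value = 0 ✓, so (x - 2) is a factor.
Synthetic division by (x - 2): bring down 1; 1(2) - 10 = -8; (-8)(2) + 28 = 12; 12(2) - 24 = 0 → quotient x^2 - 8x + 12, remainder 0.
Solve the quadratic x^2 - 8x + 12 = 0: discriminant = (-8)^2 - 4(1)(12) = 64 - 48 = 16.
sqrt(16) = 4, so x = (8 ± 4)/2: x = 6 or x = 2.
Collecting all roots found:

x = 1, x = 2 (multiplicity 2), x = 6


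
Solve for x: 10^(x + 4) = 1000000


Express both sides with the same base.
1000000 = 10^6
Since the bases match, equate exponents: x + 4 = 6
So x = 6 - (4) = 2

x = 2


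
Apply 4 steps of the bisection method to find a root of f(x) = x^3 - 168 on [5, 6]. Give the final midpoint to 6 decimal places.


f(x) = x^3 - 168
f(5) = -43 < 0
f(6) = 48 > 0

Step 1: midpoint = (5.000000 + 6.000000)/2 = 5.500000
  f(5.500000) = -1.625000
  f(mid) < 0, so root is in [5.500000, 6.000000]

Step 2: midpoint = (5.500000 + 6.000000)/2 = 5.750000
  f(5.750000) = 22.109375
  f(mid) > 0, so root is in [5.500000, 5.750000]

Step 3: midpoint = (5.500000 + 5.750000)/2 = 5.625000
  f(5.625000) = 9.978516
  f(mid) > 0, so root is in [5.500000, 5.625000]

Step 4: midpoint = (5.500000 + 5.625000)/2 = 5.562500
  f(5.562500) = 4.111572
  f(mid) > 0, so root is in [5.500000, 5.562500]

midpoint = 5.562500


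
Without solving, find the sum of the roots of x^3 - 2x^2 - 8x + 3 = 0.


By Vieta's formulas for x^3 + bx^2 + cx + d = 0:
  r1 + r2 + r3 = -b/a = 2
  r1*r2 + r1*r3 + r2*r3 = c/a = -8
  r1*r2*r3 = -d/a = -3


Sum = 2


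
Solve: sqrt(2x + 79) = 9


Square both sides: 2x + 79 = 9^2 = 81
2x = 81 - 79 = 2
x = 1
Check: sqrt(2*1 + 79) = sqrt(81) = 9 ✓

x = 1


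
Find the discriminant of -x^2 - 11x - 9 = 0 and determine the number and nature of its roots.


For ax^2 + bx + c = 0, discriminant D = b^2 - 4ac
Here a = -1, b = -11, c = -9
D = (-11)^2 - 4(-1)(-9) = 121 - 36 = 85

D = 85 > 0 but not a perfect square
The equation has 2 distinct real irrational roots.

Discriminant = 85, 2 distinct real irrational roots


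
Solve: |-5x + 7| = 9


An absolute value equation |expr| = 9 gives two cases:
Case 1: -5x + 7 = 9
  -5x = 2, so x = -2/5
Case 2: -5x + 7 = -9
  -5x = -16, so x = 16/5

x = -2/5, x = 16/5


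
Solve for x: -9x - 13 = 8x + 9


Starting with: -9x - 13 = 8x + 9
Move all x terms to left: (-9 - 8)x = 9 + 13
Simplify: -17x = 22
Divide both sides by -17: x = -22/17

x = -22/17


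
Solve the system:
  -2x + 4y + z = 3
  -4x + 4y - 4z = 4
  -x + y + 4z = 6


Using Cramer's rule. Expand each determinant along the first row.
D  = (-2)*[4*4 - (-4)*1] - 4*[(-4)*4 - (-4)*(-1)] + 1*[(-4)*1 - 4*(-1)]
  = (-2)*(20) - 4*(-20) + 1*(0) = 40
Dx = 3*[4*4 - (-4)*1] - 4*[4*4 - (-4)*6] + 1*[4*1 - 4*6]
  = 3*(20) - 4*(40) + 1*(-20) = -120
Dy = (-2)*[4*4 - (-4)*6] - 3*[(-4)*4 - (-4)*(-1)] + 1*[(-4)*6 - 4*(-1)]
  = (-2)*(40) - 3*(-20) + 1*(-20) = -40
Dz = (-2)*[4*6 - 4*1] - 4*[(-4)*6 - 4*(-1)] + 3*[(-4)*1 - 4*(-1)]
  = (-2)*(20) - 4*(-20) + 3*(0) = 40
x = Dx/D = -120/40 = -3, y = Dy/D = -40/40 = -1, z = Dz/D = 40/40 = 1
Check eq1: (-2)(-3) + (4)(-1) + (1)(1) = 3 = 3 ✓
Check eq2: (-4)(-3) + (4)(-1) + (-4)(1) = 4 = 4 ✓
Check eq3: (-1)(-3) + (1)(-1) + (4)(1) = 6 = 6 ✓

x = -3, y = -1, z = 1


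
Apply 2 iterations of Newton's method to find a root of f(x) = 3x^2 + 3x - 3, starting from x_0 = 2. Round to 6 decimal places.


Newton's method: x_(n+1) = x_n - f(x_n)/f'(x_n)
f(x) = 3x^2 + 3x - 3
f'(x) = 6x + 3

Iteration 1:
  f(2.000000) = 15.000000
  f'(2.000000) = 15.000000
  x_1 = 2.000000 - (15.000000)/(15.000000) = 1.000000

Iteration 2:
  f(1.000000) = 3.000000
  f'(1.000000) = 9.000000
  x_2 = 1.000000 - (3.000000)/(9.000000) = 0.666667

x_2 = 0.666667


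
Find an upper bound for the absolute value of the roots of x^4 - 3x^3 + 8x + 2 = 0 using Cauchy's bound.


Cauchy's bound: all roots r satisfy |r| <= 1 + max(|a_i/a_n|) for i = 0,...,n-1
where a_n is the leading coefficient.

Coefficients: [1, -3, 0, 8, 2]
Leading coefficient a_n = 1
Ratios |a_i/a_n|: 3, 0, 8, 2
Maximum ratio: 8
Cauchy's bound: |r| <= 1 + 8 = 9

Upper bound = 9


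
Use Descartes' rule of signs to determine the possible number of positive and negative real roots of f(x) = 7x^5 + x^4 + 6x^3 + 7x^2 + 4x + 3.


Descartes' rule of signs:

For positive roots, count sign changes in f(x) = 7x^5 + x^4 + 6x^3 + 7x^2 + 4x + 3:
Signs of coefficients: +, +, +, +, +, +
Number of sign changes: 0
Possible positive real roots: 0

For negative roots, examine f(-x) = -7x^5 + x^4 - 6x^3 + 7x^2 - 4x + 3:
Signs of coefficients: -, +, -, +, -, +
Number of sign changes: 5
Possible negative real roots: 5, 3, 1

Positive roots: 0; Negative roots: 5 or 3 or 1


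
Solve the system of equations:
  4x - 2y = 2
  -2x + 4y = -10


Using Cramer's rule:
Determinant D = (4)(4) - (-2)(-2) = 16 - 4 = 12
Dx = (2)(4) - (-10)(-2) = 8 - 20 = -12
Dy = (4)(-10) - (-2)(2) = -40 + 4 = -36
x = Dx/D = -12/12 = -1
y = Dy/D = -36/12 = -3

x = -1, y = -3


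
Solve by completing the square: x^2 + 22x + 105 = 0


Start: x^2 + 22x + 105 = 0
Move constant: x^2 + 22x = -105
Half of 22 is 11, squared is 121
Add 121 to both sides: x^2 + 22x + 121 = 16
(x + 11)^2 = 16
x + 11 = ±4
x = -11 + 4 = -7 or x = -11 - 4 = -15

x = -15, x = -7


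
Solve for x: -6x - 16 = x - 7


Starting with: -6x - 16 = x - 7
Move all x terms to left: (-6 - 1)x = -7 + 16
Simplify: -7x = 9
Divide both sides by -7: x = -9/7

x = -9/7


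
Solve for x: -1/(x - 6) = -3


Multiply both sides by (x - 6): -1 = -3(x - 6)
Distribute: -1 = -3x + 18
-3x = -1 - 18 = -19
x = 19/3

x = 19/3


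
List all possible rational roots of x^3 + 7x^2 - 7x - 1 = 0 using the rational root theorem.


Rational root theorem: possible roots are ±p/q where:
  p divides the constant term (-1): p ∈ {1}
  q divides the leading coefficient (1): q ∈ {1}

All possible rational roots: -1, 1

-1, 1


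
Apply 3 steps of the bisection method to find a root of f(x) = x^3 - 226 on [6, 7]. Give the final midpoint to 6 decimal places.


f(x) = x^3 - 226
f(6) = -10 < 0
f(7) = 117 > 0

Step 1: midpoint = (6.000000 + 7.000000)/2 = 6.500000
  f(6.500000) = 48.625000
  f(mid) > 0, so root is in [6.000000, 6.500000]

Step 2: midpoint = (6.000000 + 6.500000)/2 = 6.250000
  f(6.250000) = 18.140625
  f(mid) > 0, so root is in [6.000000, 6.250000]

Step 3: midpoint = (6.000000 + 6.250000)/2 = 6.125000
  f(6.125000) = 3.783203
  f(mid) > 0, so root is in [6.000000, 6.125000]

midpoint = 6.125000


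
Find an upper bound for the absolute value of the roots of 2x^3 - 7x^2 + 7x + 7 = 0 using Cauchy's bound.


Cauchy's bound: all roots r satisfy |r| <= 1 + max(|a_i/a_n|) for i = 0,...,n-1
where a_n is the leading coefficient.

Coefficients: [2, -7, 7, 7]
Leading coefficient a_n = 2
Ratios |a_i/a_n|: 7/2, 7/2, 7/2
Maximum ratio: 7/2
Cauchy's bound: |r| <= 1 + 7/2 = 9/2

Upper bound = 9/2


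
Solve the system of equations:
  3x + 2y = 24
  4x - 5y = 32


Using Cramer's rule:
Determinant D = (3)(-5) - (4)(2) = -15 - 8 = -23
Dx = (24)(-5) - (32)(2) = -120 - 64 = -184
Dy = (3)(32) - (4)(24) = 96 - 96 = 0
x = Dx/D = -184/-23 = 8
y = Dy/D = 0/-23 = 0

x = 8, y = 0


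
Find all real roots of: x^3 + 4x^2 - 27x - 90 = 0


Let p(x) = x^3 + 4x^2 - 27x - 90. By the rational root theorem (leading coefficient 1), any rational root is an integer divisor of 90: try ±1, ±2, ... in turn.
Test x = 1: value = -112 ≠ 0.
Test x = -1: value = -60 ≠ 0.
Test x = 2: value = -120 ≠ 0.
Test x = -2: value = -28 ≠ 0.
Test x = 3: value = -108 ≠ 0.
Test x = -3: value = 0 ✓, so (x + 3) is a factor.
Synthetic division by (x + 3): bring down 1; 1(-3) + 4 = 1; 1(-3) - 27 = -30; (-30)(-3) - 90 = 0 → quotient x^2 + x - 30, remainder 0.
Solve the quadratic x^2 + x - 30 = 0: discriminant = 1^2 - 4(1)(-30) = 1 + 120 = 121.
sqrt(121) = 11, so x = (-1 ± 11)/2: x = 5 or x = -6.

x = -6, x = -3, x = 5


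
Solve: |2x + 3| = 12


An absolute value equation |expr| = 12 gives two cases:
Case 1: 2x + 3 = 12
  2x = 9, so x = 9/2
Case 2: 2x + 3 = -12
  2x = -15, so x = -15/2

x = -15/2, x = 9/2


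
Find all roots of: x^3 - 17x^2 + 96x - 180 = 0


Let p(x) = x^3 - 17x^2 + 96x - 180. By the rational root theorem (leading coefficient 1), any rational root is an integer divisor of 180: try ±1, ±2, ... in turn.
Test x = 1: value = -100 ≠ 0.
Test x = -1: value = -294 ≠ 0.
Test x = 2: value = -48 ≠ 0.
Test x = -2: value = -448 ≠ 0.
Test x = 3: value = -18 ≠ 0.
Test x = -3: value = -648 ≠ 0.
Test x = 4: value = -4 ≠ 0.
Test x = -4: value = -900 ≠ 0.
Test x = 5: value = 0 ✓, so (x - 5) is a factor.
Synthetic division by (x - 5): bring down 1; 1(5) - 17 = -12; (-12)(5) + 96 = 36; 36(5) - 180 = 0 → quotient x^2 - 12x + 36, remainder 0.
Solve the quadratic x^2 - 12x + 36 = 0: discriminant = (-12)^2 - 4(1)(36) = 144 - 144 = 0.
Discriminant = 0, so a double root: x = 12/2 = 6.
Collecting all roots found:

x = 5, x = 6 (multiplicity 2)


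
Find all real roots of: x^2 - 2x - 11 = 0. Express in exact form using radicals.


Using the quadratic formula: x = (-b ± sqrt(b^2 - 4ac)) / (2a)
Here a = 1, b = -2, c = -11
Discriminant = b^2 - 4ac = (-2)^2 - 4(1)(-11) = 4 + 44 = 48
Since discriminant = 48 > 0, there are two real roots.
x = (2 ± 4*sqrt(3)) / 2
Simplifying: x = 1 ± 2*sqrt(3)
Numerically: x ≈ 4.4641 or x ≈ -2.4641

x = 1 + 2*sqrt(3) or x = 1 - 2*sqrt(3)


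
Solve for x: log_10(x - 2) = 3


Convert to exponential form: x - 2 = 10^3 = 1000
x = 1000 + 2 = 1002
Check: log_10(1002 - 2) = log_10(1000) = log_10(1000) = 3 ✓

x = 1002


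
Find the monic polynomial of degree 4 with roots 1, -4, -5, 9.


A monic polynomial with roots 1, -4, -5, 9 is:
p(x) = (x - 1)(x + 4)(x + 5)(x - 9)
After multiplying by (x - 1): x - 1
After multiplying by (x + 4): x^2 + 3x - 4
After multiplying by (x + 5): x^3 + 8x^2 + 11x - 20
After multiplying by (x - 9): x^4 - x^3 - 61x^2 - 119x + 180

x^4 - x^3 - 61x^2 - 119x + 180


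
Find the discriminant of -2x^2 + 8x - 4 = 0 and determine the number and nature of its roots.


For ax^2 + bx + c = 0, discriminant D = b^2 - 4ac
Here a = -2, b = 8, c = -4
D = (8)^2 - 4(-2)(-4) = 64 - 32 = 32

D = 32 > 0 but not a perfect square
The equation has 2 distinct real irrational roots.

Discriminant = 32, 2 distinct real irrational roots


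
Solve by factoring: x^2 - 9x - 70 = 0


We need two numbers that multiply to -70 and add to -9.
Those numbers are 5 and -14 (since 5 * (-14) = -70 and 5 + (-14) = -9).
So x^2 - 9x - 70 = (x + 5)(x - 14) = 0
Setting each factor to zero: x = -5 or x = 14

x = -5, x = 14


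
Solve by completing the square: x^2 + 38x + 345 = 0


Start: x^2 + 38x + 345 = 0
Move constant: x^2 + 38x = -345
Half of 38 is 19, squared is 361
Add 361 to both sides: x^2 + 38x + 361 = 16
(x + 19)^2 = 16
x + 19 = ±4
x = -19 + 4 = -15 or x = -19 - 4 = -23

x = -23, x = -15


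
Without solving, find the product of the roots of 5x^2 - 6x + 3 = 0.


By Vieta's formulas for ax^2 + bx + c = 0:
  Sum of roots = -b/a
  Product of roots = c/a

Here a = 5, b = -6, c = 3
Sum = -(-6)/5 = 6/5
Product = 3/5 = 3/5

Product = 3/5


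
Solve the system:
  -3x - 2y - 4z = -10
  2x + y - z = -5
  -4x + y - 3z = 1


Using Cramer's rule. Expand each determinant along the first row.
D  = (-3)*[1*(-3) - (-1)*1] - (-2)*[2*(-3) - (-1)*(-4)] + (-4)*[2*1 - 1*(-4)]
  = (-3)*(-2) - (-2)*(-10) + (-4)*(6) = -38
Dx = (-10)*[1*(-3) - (-1)*1] - (-2)*[(-5)*(-3) - (-1)*1] + (-4)*[(-5)*1 - 1*1]
  = (-10)*(-2) - (-2)*(16) + (-4)*(-6) = 76
Dy = (-3)*[(-5)*(-3) - (-1)*1] - (-10)*[2*(-3) - (-1)*(-4)] + (-4)*[2*1 - (-5)*(-4)]
  = (-3)*(16) - (-10)*(-10) + (-4)*(-18) = -76
Dz = (-3)*[1*1 - (-5)*1] - (-2)*[2*1 - (-5)*(-4)] + (-10)*[2*1 - 1*(-4)]
  = (-3)*(6) - (-2)*(-18) + (-10)*(6) = -114
x = Dx/D = 76/-38 = -2, y = Dy/D = -76/-38 = 2, z = Dz/D = -114/-38 = 3
Check eq1: (-3)(-2) + (-2)(2) + (-4)(3) = -10 = -10 ✓
Check eq2: (2)(-2) + (1)(2) + (-1)(3) = -5 = -5 ✓
Check eq3: (-4)(-2) + (1)(2) + (-3)(3) = 1 = 1 ✓

x = -2, y = 2, z = 3


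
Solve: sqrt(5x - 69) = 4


Square both sides: 5x - 69 = 4^2 = 16
5x = 16 + 69 = 85
x = 17
Check: sqrt(5*17 - 69) = sqrt(16) = 4 ✓

x = 17


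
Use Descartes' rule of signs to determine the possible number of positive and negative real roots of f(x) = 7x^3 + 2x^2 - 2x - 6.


Descartes' rule of signs:

For positive roots, count sign changes in f(x) = 7x^3 + 2x^2 - 2x - 6:
Signs of coefficients: +, +, -, -
Number of sign changes: 1
Possible positive real roots: 1

For negative roots, examine f(-x) = -7x^3 + 2x^2 + 2x - 6:
Signs of coefficients: -, +, +, -
Number of sign changes: 2
Possible negative real roots: 2, 0

Positive roots: 1; Negative roots: 2 or 0


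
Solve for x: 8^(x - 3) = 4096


Express both sides with the same base.
4096 = 8^4
Since the bases match, equate exponents: x - 3 = 4
So x = 4 - (-3) = 7

x = 7


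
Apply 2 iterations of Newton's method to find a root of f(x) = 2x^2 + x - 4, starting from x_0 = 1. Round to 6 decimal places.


Newton's method: x_(n+1) = x_n - f(x_n)/f'(x_n)
f(x) = 2x^2 + x - 4
f'(x) = 4x + 1

Iteration 1:
  f(1.000000) = -1.000000
  f'(1.000000) = 5.000000
  x_1 = 1.000000 - (-1.000000)/(5.000000) = 1.200000

Iteration 2:
  f(1.200000) = 0.080000
  f'(1.200000) = 5.800000
  x_2 = 1.200000 - (0.080000)/(5.800000) = 1.186207

x_2 = 1.186207


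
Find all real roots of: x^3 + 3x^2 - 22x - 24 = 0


Let p(x) = x^3 + 3x^2 - 22x - 24. By the rational root theorem (leading coefficient 1), any rational root is an integer divisor of 24: try ±1, ±2, ... in turn.
Test x = 1: value = -42 ≠ 0.
Test x = -1: value = 0 ✓, so (x + 1) is a factor.
Synthetic division by (x + 1): bring down 1; 1(-1) + 3 = 2; 2(-1) - 22 = -24; (-24)(-1) - 24 = 0 → quotient x^2 + 2x - 24, remainder 0.
Solve the quadratic x^2 + 2x - 24 = 0: discriminant = 2^2 - 4(1)(-24) = 4 + 96 = 100.
sqrt(100) = 10, so x = (-2 ± 10)/2: x = 4 or x = -6.

x = -6, x = -1, x = 4


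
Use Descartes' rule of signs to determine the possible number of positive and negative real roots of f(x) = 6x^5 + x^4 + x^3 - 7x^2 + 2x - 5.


Descartes' rule of signs:

For positive roots, count sign changes in f(x) = 6x^5 + x^4 + x^3 - 7x^2 + 2x - 5:
Signs of coefficients: +, +, +, -, +, -
Number of sign changes: 3
Possible positive real roots: 3, 1

For negative roots, examine f(-x) = -6x^5 + x^4 - x^3 - 7x^2 - 2x - 5:
Signs of coefficients: -, +, -, -, -, -
Number of sign changes: 2
Possible negative real roots: 2, 0

Positive roots: 3 or 1; Negative roots: 2 or 0


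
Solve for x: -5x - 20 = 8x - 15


Starting with: -5x - 20 = 8x - 15
Move all x terms to left: (-5 - 8)x = -15 + 20
Simplify: -13x = 5
Divide both sides by -13: x = -5/13

x = -5/13


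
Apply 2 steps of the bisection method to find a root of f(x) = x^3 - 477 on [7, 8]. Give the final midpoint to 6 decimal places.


f(x) = x^3 - 477
f(7) = -134 < 0
f(8) = 35 > 0

Step 1: midpoint = (7.000000 + 8.000000)/2 = 7.500000
  f(7.500000) = -55.125000
  f(mid) < 0, so root is in [7.500000, 8.000000]

Step 2: midpoint = (7.500000 + 8.000000)/2 = 7.750000
  f(7.750000) = -11.515625
  f(mid) < 0, so root is in [7.750000, 8.000000]

midpoint = 7.750000


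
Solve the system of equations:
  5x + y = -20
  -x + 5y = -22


Using Cramer's rule:
Determinant D = (5)(5) - (-1)(1) = 25 + 1 = 26
Dx = (-20)(5) - (-22)(1) = -100 + 22 = -78
Dy = (5)(-22) - (-1)(-20) = -110 - 20 = -130
x = Dx/D = -78/26 = -3
y = Dy/D = -130/26 = -5

x = -3, y = -5


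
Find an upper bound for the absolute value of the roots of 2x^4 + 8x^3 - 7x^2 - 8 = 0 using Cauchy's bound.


Cauchy's bound: all roots r satisfy |r| <= 1 + max(|a_i/a_n|) for i = 0,...,n-1
where a_n is the leading coefficient.

Coefficients: [2, 8, -7, 0, -8]
Leading coefficient a_n = 2
Ratios |a_i/a_n|: 4, 7/2, 0, 4
Maximum ratio: 4
Cauchy's bound: |r| <= 1 + 4 = 5

Upper bound = 5


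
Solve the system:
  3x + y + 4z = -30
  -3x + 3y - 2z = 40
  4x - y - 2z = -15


Using Cramer's rule. Expand each determinant along the first row.
D  = 3*[3*(-2) - (-2)*(-1)] - 1*[(-3)*(-2) - (-2)*4] + 4*[(-3)*(-1) - 3*4]
  = 3*(-8) - 1*(14) + 4*(-9) = -74
Dx = (-30)*[3*(-2) - (-2)*(-1)] - 1*[40*(-2) - (-2)*(-15)] + 4*[40*(-1) - 3*(-15)]
  = (-30)*(-8) - 1*(-110) + 4*(5) = 370
Dy = 3*[40*(-2) - (-2)*(-15)] - (-30)*[(-3)*(-2) - (-2)*4] + 4*[(-3)*(-15) - 40*4]
  = 3*(-110) - (-30)*(14) + 4*(-115) = -370
Dz = 3*[3*(-15) - 40*(-1)] - 1*[(-3)*(-15) - 40*4] + (-30)*[(-3)*(-1) - 3*4]
  = 3*(-5) - 1*(-115) + (-30)*(-9) = 370
x = Dx/D = 370/-74 = -5, y = Dy/D = -370/-74 = 5, z = Dz/D = 370/-74 = -5
Check eq1: (3)(-5) + (1)(5) + (4)(-5) = -30 = -30 ✓
Check eq2: (-3)(-5) + (3)(5) + (-2)(-5) = 40 = 40 ✓
Check eq3: (4)(-5) + (-1)(5) + (-2)(-5) = -15 = -15 ✓

x = -5, y = 5, z = -5


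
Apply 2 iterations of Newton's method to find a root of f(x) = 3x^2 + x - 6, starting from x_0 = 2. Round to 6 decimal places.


Newton's method: x_(n+1) = x_n - f(x_n)/f'(x_n)
f(x) = 3x^2 + x - 6
f'(x) = 6x + 1

Iteration 1:
  f(2.000000) = 8.000000
  f'(2.000000) = 13.000000
  x_1 = 2.000000 - (8.000000)/(13.000000) = 1.384615

Iteration 2:
  f(1.384615) = 1.136095
  f'(1.384615) = 9.307692
  x_2 = 1.384615 - (1.136095)/(9.307692) = 1.262556

x_2 = 1.262556


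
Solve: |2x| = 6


An absolute value equation |expr| = 6 gives two cases:
Case 1: 2x = 6
  2x = 6, so x = 3
Case 2: 2x = -6
  2x = -6, so x = -3

x = -3, x = 3


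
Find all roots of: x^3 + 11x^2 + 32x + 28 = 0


Let p(x) = x^3 + 11x^2 + 32x + 28. By the rational root theorem (leading coefficient 1), any rational root is an integer divisor of 28: try ±1, ±2, ... in turn.
Test x = 1: value = 72 ≠ 0.
Test x = -1: value = 6 ≠ 0.
Test x = 2: value = 144 ≠ 0.
Test x = -2: value = 0 ✓, so (x + 2) is a factor.
Synthetic division by (x + 2): bring down 1; 1(-2) + 11 = 9; 9(-2) + 32 = 14; 14(-2) + 28 = 0 → quotient x^2 + 9x + 14, remainder 0.
Solve the quadratic x^2 + 9x + 14 = 0: discriminant = 9^2 - 4(1)(14) = 81 - 56 = 25.
sqrt(25) = 5, so x = (-9 ± 5)/2: x = -2 or x = -7.
Collecting all roots found:

x = -7, x = -2 (multiplicity 2)


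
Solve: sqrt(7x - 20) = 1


Square both sides: 7x - 20 = 1^2 = 1
7x = 1 + 20 = 21
x = 3
Check: sqrt(7*3 - 20) = sqrt(1) = 1 ✓

x = 3


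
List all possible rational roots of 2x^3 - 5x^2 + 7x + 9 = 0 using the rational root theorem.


Rational root theorem: possible roots are ±p/q where:
  p divides the constant term (9): p ∈ {1, 3, 9}
  q divides the leading coefficient (2): q ∈ {1, 2}

All possible rational roots: -9, -9/2, -3, -3/2, -1, -1/2, 1/2, 1, 3/2, 3, 9/2, 9

-9, -9/2, -3, -3/2, -1, -1/2, 1/2, 1, 3/2, 3, 9/2, 9


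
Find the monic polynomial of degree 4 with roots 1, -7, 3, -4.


A monic polynomial with roots 1, -7, 3, -4 is:
p(x) = (x - 1)(x + 7)(x - 3)(x + 4)
After multiplying by (x - 1): x - 1
After multiplying by (x + 7): x^2 + 6x - 7
After multiplying by (x - 3): x^3 + 3x^2 - 25x + 21
After multiplying by (x + 4): x^4 + 7x^3 - 13x^2 - 79x + 84

x^4 + 7x^3 - 13x^2 - 79x + 84


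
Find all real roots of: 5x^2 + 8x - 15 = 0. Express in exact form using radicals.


Using the quadratic formula: x = (-b ± sqrt(b^2 - 4ac)) / (2a)
Here a = 5, b = 8, c = -15
Discriminant = b^2 - 4ac = 8^2 - 4(5)(-15) = 64 + 300 = 364
Since discriminant = 364 > 0, there are two real roots.
x = (-8 ± 2*sqrt(91)) / 10
Simplifying: x = (-4 ± sqrt(91)) / 5
Numerically: x ≈ 1.1079 or x ≈ -2.7079

x = (-4 + sqrt(91)) / 5 or x = (-4 - sqrt(91)) / 5


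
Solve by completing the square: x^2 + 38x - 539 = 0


Start: x^2 + 38x - 539 = 0
Move constant: x^2 + 38x = 539
Half of 38 is 19, squared is 361
Add 361 to both sides: x^2 + 38x + 361 = 900
(x + 19)^2 = 900
x + 19 = ±30
x = -19 + 30 = 11 or x = -19 - 30 = -49

x = -49, x = 11


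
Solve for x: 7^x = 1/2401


Express both sides with the same base.
1/2401 = 7^(-4)
Since the bases match: x = -4

x = -4


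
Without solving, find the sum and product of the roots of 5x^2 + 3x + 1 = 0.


By Vieta's formulas for ax^2 + bx + c = 0:
  Sum of roots = -b/a
  Product of roots = c/a

Here a = 5, b = 3, c = 1
Sum = -(3)/5 = -3/5
Product = 1/5 = 1/5

Sum = -3/5, Product = 1/5


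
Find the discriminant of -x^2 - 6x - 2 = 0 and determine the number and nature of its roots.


For ax^2 + bx + c = 0, discriminant D = b^2 - 4ac
Here a = -1, b = -6, c = -2
D = (-6)^2 - 4(-1)(-2) = 36 - 8 = 28

D = 28 > 0 but not a perfect square
The equation has 2 distinct real irrational roots.

Discriminant = 28, 2 distinct real irrational roots


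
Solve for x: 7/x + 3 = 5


Subtract 3 from both sides: 7/x = 2
Multiply both sides by x: 7 = 2 * x
Divide by 2: x = 7/2

x = 7/2


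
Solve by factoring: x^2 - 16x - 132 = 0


We need two numbers that multiply to -132 and add to -16.
Those numbers are 6 and -22 (since 6 * (-22) = -132 and 6 + (-22) = -16).
So x^2 - 16x - 132 = (x + 6)(x - 22) = 0
Setting each factor to zero: x = -6 or x = 22

x = -6, x = 22


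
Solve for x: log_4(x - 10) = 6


Convert to exponential form: x - 10 = 4^6 = 4096
x = 4096 + 10 = 4106
Check: log_4(4106 - 10) = log_4(4096) = log_4(4096) = 6 ✓

x = 4106


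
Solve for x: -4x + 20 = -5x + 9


Starting with: -4x + 20 = -5x + 9
Move all x terms to left: (-4 + 5)x = 9 - 20
Simplify: x = -11
Divide both sides by 1: x = -11

x = -11


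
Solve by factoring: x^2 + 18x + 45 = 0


We need two numbers that multiply to 45 and add to 18.
Those numbers are 3 and 15 (since 3 * 15 = 45 and 3 + 15 = 18).
So x^2 + 18x + 45 = (x + 3)(x + 15) = 0
Setting each factor to zero: x = -3 or x = -15

x = -15, x = -3


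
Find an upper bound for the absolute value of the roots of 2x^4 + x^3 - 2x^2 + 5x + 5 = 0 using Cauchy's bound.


Cauchy's bound: all roots r satisfy |r| <= 1 + max(|a_i/a_n|) for i = 0,...,n-1
where a_n is the leading coefficient.

Coefficients: [2, 1, -2, 5, 5]
Leading coefficient a_n = 2
Ratios |a_i/a_n|: 1/2, 1, 5/2, 5/2
Maximum ratio: 5/2
Cauchy's bound: |r| <= 1 + 5/2 = 7/2

Upper bound = 7/2


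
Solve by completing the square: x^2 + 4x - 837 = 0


Start: x^2 + 4x - 837 = 0
Move constant: x^2 + 4x = 837
Half of 4 is 2, squared is 4
Add 4 to both sides: x^2 + 4x + 4 = 841
(x + 2)^2 = 841
x + 2 = ±29
x = -2 + 29 = 27 or x = -2 - 29 = -31

x = -31, x = 27


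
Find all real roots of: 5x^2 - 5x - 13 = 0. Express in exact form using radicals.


Using the quadratic formula: x = (-b ± sqrt(b^2 - 4ac)) / (2a)
Here a = 5, b = -5, c = -13
Discriminant = b^2 - 4ac = (-5)^2 - 4(5)(-13) = 25 + 260 = 285
Since discriminant = 285 > 0, there are two real roots.
x = (5 ± sqrt(285)) / 10
Numerically: x ≈ 2.1882 or x ≈ -1.1882

x = (5 + sqrt(285)) / 10 or x = (5 - sqrt(285)) / 10


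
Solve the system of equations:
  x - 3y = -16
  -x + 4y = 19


Using Cramer's rule:
Determinant D = (1)(4) - (-1)(-3) = 4 - 3 = 1
Dx = (-16)(4) - (19)(-3) = -64 + 57 = -7
Dy = (1)(19) - (-1)(-16) = 19 - 16 = 3
x = Dx/D = -7/1 = -7
y = Dy/D = 3/1 = 3

x = -7, y = 3


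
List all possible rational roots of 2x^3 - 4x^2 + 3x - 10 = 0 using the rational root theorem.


Rational root theorem: possible roots are ±p/q where:
  p divides the constant term (-10): p ∈ {1, 2, 5, 10}
  q divides the leading coefficient (2): q ∈ {1, 2}

All possible rational roots: -10, -5, -5/2, -2, -1, -1/2, 1/2, 1, 2, 5/2, 5, 10

-10, -5, -5/2, -2, -1, -1/2, 1/2, 1, 2, 5/2, 5, 10


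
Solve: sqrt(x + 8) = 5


Square both sides: x + 8 = 5^2 = 25
x = 25 - 8 = 17
x = 17
Check: sqrt(1*17 + 8) = sqrt(25) = 5 ✓

x = 17


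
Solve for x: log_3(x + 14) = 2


Convert to exponential form: x + 14 = 3^2 = 9
x = 9 - 14 = -5
Check: log_3(-5 + 14) = log_3(9) = log_3(9) = 2 ✓

x = -5


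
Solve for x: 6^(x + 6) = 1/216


Express both sides with the same base.
1/216 = 6^(-3)
Since the bases match, equate exponents: x + 6 = -3
So x = -3 - (6) = -9

x = -9


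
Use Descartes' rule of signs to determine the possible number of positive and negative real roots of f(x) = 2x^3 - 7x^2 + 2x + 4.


Descartes' rule of signs:

For positive roots, count sign changes in f(x) = 2x^3 - 7x^2 + 2x + 4:
Signs of coefficients: +, -, +, +
Number of sign changes: 2
Possible positive real roots: 2, 0

For negative roots, examine f(-x) = -2x^3 - 7x^2 - 2x + 4:
Signs of coefficients: -, -, -, +
Number of sign changes: 1
Possible negative real roots: 1

Positive roots: 2 or 0; Negative roots: 1


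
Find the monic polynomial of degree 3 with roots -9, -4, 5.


A monic polynomial with roots -9, -4, 5 is:
p(x) = (x + 9)(x + 4)(x - 5)
After multiplying by (x + 9): x + 9
After multiplying by (x + 4): x^2 + 13x + 36
After multiplying by (x - 5): x^3 + 8x^2 - 29x - 180

x^3 + 8x^2 - 29x - 180


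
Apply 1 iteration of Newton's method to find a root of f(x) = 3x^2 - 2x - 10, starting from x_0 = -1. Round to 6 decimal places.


Newton's method: x_(n+1) = x_n - f(x_n)/f'(x_n)
f(x) = 3x^2 - 2x - 10
f'(x) = 6x - 2

Iteration 1:
  f(-1.000000) = -5.000000
  f'(-1.000000) = -8.000000
  x_1 = -1.000000 - (-5.000000)/(-8.000000) = -1.625000

x_1 = -1.625000


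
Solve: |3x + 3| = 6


An absolute value equation |expr| = 6 gives two cases:
Case 1: 3x + 3 = 6
  3x = 3, so x = 1
Case 2: 3x + 3 = -6
  3x = -9, so x = -3

x = -3, x = 1


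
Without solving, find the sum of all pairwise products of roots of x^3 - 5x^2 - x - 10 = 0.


By Vieta's formulas for x^3 + bx^2 + cx + d = 0:
  r1 + r2 + r3 = -b/a = 5
  r1*r2 + r1*r3 + r2*r3 = c/a = -1
  r1*r2*r3 = -d/a = 10


Sum of pairwise products = -1


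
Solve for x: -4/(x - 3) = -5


Multiply both sides by (x - 3): -4 = -5(x - 3)
Distribute: -4 = -5x + 15
-5x = -4 - 15 = -19
x = 19/5

x = 19/5


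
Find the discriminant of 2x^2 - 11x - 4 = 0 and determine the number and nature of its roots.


For ax^2 + bx + c = 0, discriminant D = b^2 - 4ac
Here a = 2, b = -11, c = -4
D = (-11)^2 - 4(2)(-4) = 121 + 32 = 153

D = 153 > 0 but not a perfect square
The equation has 2 distinct real irrational roots.

Discriminant = 153, 2 distinct real irrational roots


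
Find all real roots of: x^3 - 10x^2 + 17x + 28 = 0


Let p(x) = x^3 - 10x^2 + 17x + 28. By the rational root theorem (leading coefficient 1), any rational root is an integer divisor of 28: try ±1, ±2, ... in turn.
Test x = 1: value = 36 ≠ 0.
Test x = -1: value = 0 ✓, so (x + 1) is a factor.
Synthetic division by (x + 1): bring down 1; 1(-1) - 10 = -11; (-11)(-1) + 17 = 28; 28(-1) + 28 = 0 → quotient x^2 - 11x + 28, remainder 0.
Solve the quadratic x^2 - 11x + 28 = 0: discriminant = (-11)^2 - 4(1)(28) = 121 - 112 = 9.
sqrt(9) = 3, so x = (11 ± 3)/2: x = 7 or x = 4.

x = -1, x = 4, x = 7
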